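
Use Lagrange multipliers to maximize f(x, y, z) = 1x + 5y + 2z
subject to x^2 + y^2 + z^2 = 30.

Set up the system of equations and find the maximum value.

Lagrange conditions: 1 = 2*lambda*x, 5 = 2*lambda*y, 2 = 2*lambda*z
So x:1 = y:5 = z:2, i.e. x = 1t, y = 5t, z = 2t
Constraint: t^2*(1^2 + 5^2 + 2^2) = 30
  t^2 * 30 = 30  =>  t = sqrt(1)
Maximum = 1*1t + 5*5t + 2*2t = 30*sqrt(1) = 30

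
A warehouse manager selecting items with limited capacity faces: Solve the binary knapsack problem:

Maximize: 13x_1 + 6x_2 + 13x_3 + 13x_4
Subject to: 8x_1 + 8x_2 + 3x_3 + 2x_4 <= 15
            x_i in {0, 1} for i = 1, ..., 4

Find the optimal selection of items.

Items: item 1 (v=13, w=8), item 2 (v=6, w=8), item 3 (v=13, w=3), item 4 (v=13, w=2)
Capacity: 15
Checking all 16 subsets (w = total weight, v = total value):
  {}: w = 0, v = 0
  {1}: w = 8, v = 13
  {2}: w = 8, v = 6
  {3}: w = 3, v = 13
  {4}: w = 2, v = 13
  {1, 2}: w = 16 > 15, infeasible
  {1, 3}: w = 11, v = 26
  {1, 4}: w = 10, v = 26
  {2, 3}: w = 11, v = 19
  {2, 4}: w = 10, v = 19
  {3, 4}: w = 5, v = 26
  {1, 2, 3}: w = 19 > 15, infeasible
  {1, 2, 4}: w = 18 > 15, infeasible
  {1, 3, 4}: w = 13, v = 39
  {2, 3, 4}: w = 13, v = 32
  {1, 2, 3, 4}: w = 21 > 15, infeasible
Best feasible subset: items [1, 3, 4]
Total weight: 13 <= 15, total value: 39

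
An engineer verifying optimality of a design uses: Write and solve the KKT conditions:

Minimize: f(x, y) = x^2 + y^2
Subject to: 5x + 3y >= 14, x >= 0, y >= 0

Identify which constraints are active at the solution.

KKT conditions for min x^2 + y^2 s.t. 5x + 3y >= 14, x >= 0, y >= 0:
Stationarity: 2x = mu*5 + mu_x, 2y = mu*3 + mu_y, with mu, mu_x, mu_y >= 0
Complementary slackness: mu*(5x + 3y - 14) = 0, mu_x*x = 0, mu_y*y = 0
(0, 0) is infeasible (5*0 + 3*0 < 14), so if mu = 0 stationarity would force x = mu_x/2 >= 0, y = mu_y/2 >= 0 with mu_x*x = mu_y*y = 0, i.e. x = y = 0: contradiction. Hence mu > 0 and 5x + 3y = 14 is active.
Try x > 0, y > 0 (so mu_x = mu_y = 0): x = 5*mu/2, y = 3*mu/2
Substitute: 5*(5*mu/2) + 3*(3*mu/2) = 14
  mu*34/2 = 14 => mu = 14/17
x* = 35/17 > 0, y* = 21/17 > 0, consistent with mu_x = mu_y = 0.
f is convex and the constraints are linear, so this KKT point is the global minimum.
f* = 98/17
Active constraints: 5x + 3y >= 14 (holds with equality, mu = 14/17 > 0); x >= 0 and y >= 0 are inactive (mu_x = mu_y = 0).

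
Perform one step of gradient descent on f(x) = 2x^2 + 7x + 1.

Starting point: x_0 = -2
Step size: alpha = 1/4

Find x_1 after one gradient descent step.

f(x) = 2x^2 + 7x + 1
f'(x) = 4x + 7
f'(-2) = 4*-2 + (7) = -1
x_1 = x_0 - alpha * f'(x_0) = -2 - 1/4 * -1 = -7/4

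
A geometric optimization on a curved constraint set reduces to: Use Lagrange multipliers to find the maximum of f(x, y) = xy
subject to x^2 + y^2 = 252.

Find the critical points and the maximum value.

Lagrange conditions: y = 2*lambda*x and x = 2*lambda*y
If x = 0 then y = 0, violating the constraint, so x, y != 0.
Dividing: y/x = x/y => x^2 = y^2 => y = x or y = -x
Constraint: 2x^2 = 252 => x^2 = 126 => x = +/-sqrt(126)
Critical points: (sqrt(126), sqrt(126)), (-sqrt(126), -sqrt(126)), (sqrt(126), -sqrt(126)), (-sqrt(126), sqrt(126))
  y = x:  xy = x^2 = 126  at (sqrt(126), sqrt(126)) and (-sqrt(126), -sqrt(126))
  y = -x: xy = -x^2 = -126 at (sqrt(126), -sqrt(126)) and (-sqrt(126), sqrt(126))
Maximum xy = 126 at (sqrt(126), sqrt(126)) and (-sqrt(126), -sqrt(126))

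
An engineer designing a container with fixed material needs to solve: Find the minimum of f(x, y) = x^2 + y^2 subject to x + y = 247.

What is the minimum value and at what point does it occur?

Substitute y = 247 - x into f(x,y) = x^2 + y^2:
g(x) = x^2 + (247 - x)^2 = 2x^2 - 494x + 61009
g'(x) = 4x - 494 = 0  =>  x = 247/2
y = 247 - 247/2 = 247/2
Minimum value = (247/2)^2 + (247/2)^2 = 61009/2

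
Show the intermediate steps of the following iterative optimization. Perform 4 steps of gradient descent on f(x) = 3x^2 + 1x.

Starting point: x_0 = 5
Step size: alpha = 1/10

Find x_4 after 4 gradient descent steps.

f(x) = 3x^2 + 1x, f'(x) = 6x + (1)
Step 1: f'(5) = 31, x_1 = 5 - 1/10 * 31 = 19/10
Step 2: f'(19/10) = 62/5, x_2 = 19/10 - 1/10 * 62/5 = 33/50
Step 3: f'(33/50) = 124/25, x_3 = 33/50 - 1/10 * 124/25 = 41/250
Step 4: f'(41/250) = 248/125, x_4 = 41/250 - 1/10 * 248/125 = -43/1250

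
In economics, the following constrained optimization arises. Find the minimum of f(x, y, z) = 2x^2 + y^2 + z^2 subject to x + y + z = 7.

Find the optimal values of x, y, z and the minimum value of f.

Using Lagrange multipliers on f = 2x^2 + y^2 + z^2 with constraint x + y + z = 7:
Conditions: 2*2*x = lambda, 2*1*y = lambda, 2*1*z = lambda
So x = lambda/4, y = lambda/2, z = lambda/2
Substituting into constraint: lambda * (5/4) = 7
lambda = 28/5
x = 7/5, y = 14/5, z = 14/5
Minimum value = 98/5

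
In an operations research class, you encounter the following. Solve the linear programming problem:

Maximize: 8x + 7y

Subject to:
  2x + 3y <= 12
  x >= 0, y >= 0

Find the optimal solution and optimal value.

The feasible region has vertices at [(0, 0), (6, 0), (0, 4)].
Checking objective 8x + 7y at each vertex:
  (0, 0): 8*0 + 7*0 = 0
  (6, 0): 8*6 + 7*0 = 48
  (0, 4): 8*0 + 7*4 = 28
Maximum is 48 at (6, 0).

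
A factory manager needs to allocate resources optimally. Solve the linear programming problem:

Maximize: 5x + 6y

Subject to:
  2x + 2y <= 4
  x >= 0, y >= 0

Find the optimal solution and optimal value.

The feasible region has vertices at [(0, 0), (2, 0), (0, 2)].
Checking objective 5x + 6y at each vertex:
  (0, 0): 5*0 + 6*0 = 0
  (2, 0): 5*2 + 6*0 = 10
  (0, 2): 5*0 + 6*2 = 12
Maximum is 12 at (0, 2).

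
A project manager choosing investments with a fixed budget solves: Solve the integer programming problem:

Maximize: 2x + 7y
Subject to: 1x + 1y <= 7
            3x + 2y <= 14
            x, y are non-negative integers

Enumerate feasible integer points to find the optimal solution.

Constraint 1: 1x + 1y <= 7
Constraint 2: 3x + 2y <= 14
Feasible x range (need y >= 0): 0 <= x <= min(7/1, 14/3) => x in {0, ..., 4}.
Enumerate feasible integer points row by row (the coefficient of y is 7 > 0, so for each x the largest feasible y gives the best value):
  x = 0: y <= min((7 - 1*0)/1, (14 - 3*0)/2) => y in {0, ..., 7}; best 2*0 + 7*7 = 49
  x = 1: y <= min((7 - 1*1)/1, (14 - 3*1)/2) => y in {0, ..., 5}; best 2*1 + 7*5 = 37
  x = 2: y <= min((7 - 1*2)/1, (14 - 3*2)/2) => y in {0, ..., 4}; best 2*2 + 7*4 = 32
  x = 3: y <= min((7 - 1*3)/1, (14 - 3*3)/2) => y in {0, ..., 2}; best 2*3 + 7*2 = 20
  x = 4: y <= min((7 - 1*4)/1, (14 - 3*4)/2) => y in {0, ..., 1}; best 2*4 + 7*1 = 15
The maximum 2x + 7y = 49 is achieved at x = 0, y = 7.
Check: 1*0 + 1*7 = 7 <= 7 and 3*0 + 2*7 = 14 <= 14.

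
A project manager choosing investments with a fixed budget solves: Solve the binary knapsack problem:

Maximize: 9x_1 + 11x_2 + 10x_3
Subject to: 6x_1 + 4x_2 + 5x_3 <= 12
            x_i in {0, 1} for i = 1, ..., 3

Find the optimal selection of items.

Items: item 1 (v=9, w=6), item 2 (v=11, w=4), item 3 (v=10, w=5)
Capacity: 12
Checking all 8 subsets (w = total weight, v = total value):
  {}: w = 0, v = 0
  {1}: w = 6, v = 9
  {2}: w = 4, v = 11
  {3}: w = 5, v = 10
  {1, 2}: w = 10, v = 20
  {1, 3}: w = 11, v = 19
  {2, 3}: w = 9, v = 21
  {1, 2, 3}: w = 15 > 12, infeasible
Best feasible subset: items [2, 3]
Total weight: 9 <= 12, total value: 21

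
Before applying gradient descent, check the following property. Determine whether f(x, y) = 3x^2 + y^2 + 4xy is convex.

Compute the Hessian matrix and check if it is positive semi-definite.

f(x,y) = 3x^2 + y^2 + 4xy
Hessian H = [[6, 4], [4, 2]]
trace(H) = 8, det(H) = -4
Eigenvalues: (8 +/- sqrt(80)) / 2 = 8.472, -0.4721
Since not both eigenvalues positive, f is neither convex nor concave.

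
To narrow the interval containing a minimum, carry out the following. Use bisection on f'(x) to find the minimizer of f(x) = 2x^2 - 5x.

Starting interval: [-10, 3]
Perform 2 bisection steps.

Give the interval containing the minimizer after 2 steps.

Finding critical point of f(x) = 2x^2 - 5x using bisection on f'(x) = 4x + -5.
f'(x) = 0 when x = 5/4.
Starting interval: [-10, 3]
Step 1: mid = -7/2, f'(mid) = -19, new interval = [-7/2, 3]
Step 2: mid = -1/4, f'(mid) = -6, new interval = [-1/4, 3]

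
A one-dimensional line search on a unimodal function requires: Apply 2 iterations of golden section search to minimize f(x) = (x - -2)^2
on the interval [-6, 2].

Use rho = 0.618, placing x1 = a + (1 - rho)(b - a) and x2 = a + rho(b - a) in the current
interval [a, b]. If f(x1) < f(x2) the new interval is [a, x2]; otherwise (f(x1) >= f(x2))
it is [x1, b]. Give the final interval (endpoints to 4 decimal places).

Golden section search for min of f(x) = (x - -2)^2 on [-6, 2].
Each step: x1 = a + (1 - rho)(b - a), x2 = a + rho(b - a); if f(x1) < f(x2) keep [a, x2], otherwise keep [x1, b].
Step 1: [-6.0000, 2.0000], x1=-2.9440 (f=0.8911), x2=-1.0560 (f=0.8911); f(x1) = f(x2) (tie, not '<') => keep [-2.9440, 2.0000]
Step 2: [-2.9440, 2.0000], x1=-1.0554 (f=0.8923), x2=0.1114 (f=4.4580); f(x1) < f(x2) => keep [-2.9440, 0.1114]
Final interval: [-2.9440, 0.1114]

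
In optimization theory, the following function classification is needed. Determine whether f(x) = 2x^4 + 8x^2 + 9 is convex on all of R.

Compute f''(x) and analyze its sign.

f(x) = 2x^4 + 8x^2 + 9
f'(x) = 8x^3 + 16x
f''(x) = 24x^2 + 16
f''(x) = 24x^2 + 16 >= 16 > 0 for all x
Therefore, f is convex on R.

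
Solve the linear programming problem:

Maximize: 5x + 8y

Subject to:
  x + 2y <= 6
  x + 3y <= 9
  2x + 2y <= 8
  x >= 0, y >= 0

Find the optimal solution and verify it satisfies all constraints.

Feasible vertices: (0, 0), (0, 3), (2, 2), (4, 0)
Objective 5x + 8y at each vertex:
  (0, 0): 0
  (0, 3): 24
  (2, 2): 26
  (4, 0): 20
Maximum is 26 at (2, 2).
Verify constraints at (x, y) = (2, 2):
  1*2 + 2*2 = 6 <= 6 (active)
  1*2 + 3*2 = 8 <= 9
  2*2 + 2*2 = 8 <= 8 (active)
  x = 2 >= 0, y = 2 >= 0. All constraints satisfied.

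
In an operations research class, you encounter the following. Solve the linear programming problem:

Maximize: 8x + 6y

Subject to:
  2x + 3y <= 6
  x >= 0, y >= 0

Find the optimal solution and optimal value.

The feasible region has vertices at [(0, 0), (3, 0), (0, 2)].
Checking objective 8x + 6y at each vertex:
  (0, 0): 8*0 + 6*0 = 0
  (3, 0): 8*3 + 6*0 = 24
  (0, 2): 8*0 + 6*2 = 12
Maximum is 24 at (3, 0).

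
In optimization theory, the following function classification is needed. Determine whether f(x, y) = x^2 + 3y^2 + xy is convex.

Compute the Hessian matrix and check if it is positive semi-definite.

f(x,y) = x^2 + 3y^2 + xy
Hessian H = [[2, 1], [1, 6]]
trace(H) = 8, det(H) = 11
Eigenvalues: (8 +/- sqrt(20)) / 2 = 6.236, 1.764
Since both eigenvalues > 0, f is convex.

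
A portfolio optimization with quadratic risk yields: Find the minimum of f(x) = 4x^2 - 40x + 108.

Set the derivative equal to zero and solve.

f(x) = 4x^2 - 40x + 108
f'(x) = 8x + (-40) = 0
x = 40/8 = 5
f(5) = 8
Since f''(x) = 8 > 0, this is a minimum.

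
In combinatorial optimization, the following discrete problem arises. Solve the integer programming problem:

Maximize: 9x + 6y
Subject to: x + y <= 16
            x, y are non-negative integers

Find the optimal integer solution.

Objective: 9x + 6y, constraint: x + y <= 16
Coefficient of x is 9 >= coefficient of y is 6, so allocate the entire budget to x.
Optimal: x = 16, y = 0, value = 144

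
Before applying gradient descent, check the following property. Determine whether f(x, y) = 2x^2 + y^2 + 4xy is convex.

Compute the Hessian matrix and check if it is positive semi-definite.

f(x,y) = 2x^2 + y^2 + 4xy
Hessian H = [[4, 4], [4, 2]]
trace(H) = 6, det(H) = -8
Eigenvalues: (6 +/- sqrt(68)) / 2 = 7.123, -1.123
Since not both eigenvalues positive, f is neither convex nor concave.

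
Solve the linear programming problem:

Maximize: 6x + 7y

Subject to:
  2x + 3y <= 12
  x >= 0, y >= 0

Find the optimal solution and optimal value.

The feasible region has vertices at [(0, 0), (6, 0), (0, 4)].
Checking objective 6x + 7y at each vertex:
  (0, 0): 6*0 + 7*0 = 0
  (6, 0): 6*6 + 7*0 = 36
  (0, 4): 6*0 + 7*4 = 28
Maximum is 36 at (6, 0).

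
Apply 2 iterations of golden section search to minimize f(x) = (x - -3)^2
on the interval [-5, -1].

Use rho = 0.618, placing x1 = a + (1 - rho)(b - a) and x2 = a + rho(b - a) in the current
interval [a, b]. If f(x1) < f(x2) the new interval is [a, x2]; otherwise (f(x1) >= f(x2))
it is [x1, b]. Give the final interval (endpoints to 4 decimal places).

Golden section search for min of f(x) = (x - -3)^2 on [-5, -1].
Each step: x1 = a + (1 - rho)(b - a), x2 = a + rho(b - a); if f(x1) < f(x2) keep [a, x2], otherwise keep [x1, b].
Step 1: [-5.0000, -1.0000], x1=-3.4720 (f=0.2228), x2=-2.5280 (f=0.2228); f(x1) = f(x2) (tie, not '<') => keep [-3.4720, -1.0000]
Step 2: [-3.4720, -1.0000], x1=-2.5277 (f=0.2231), x2=-1.9443 (f=1.1145); f(x1) < f(x2) => keep [-3.4720, -1.9443]
Final interval: [-3.4720, -1.9443]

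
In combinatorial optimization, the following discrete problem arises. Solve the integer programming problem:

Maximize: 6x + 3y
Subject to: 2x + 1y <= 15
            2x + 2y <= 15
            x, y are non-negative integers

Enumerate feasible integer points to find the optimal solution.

Constraint 1: 2x + 1y <= 15
Constraint 2: 2x + 2y <= 15
Feasible x range (need y >= 0): 0 <= x <= min(15/2, 15/2) => x in {0, ..., 7}.
Enumerate feasible integer points row by row (the coefficient of y is 3 > 0, so for each x the largest feasible y gives the best value):
  x = 0: y <= min((15 - 2*0)/1, (15 - 2*0)/2) => y in {0, ..., 7}; best 6*0 + 3*7 = 21
  x = 1: y <= min((15 - 2*1)/1, (15 - 2*1)/2) => y in {0, ..., 6}; best 6*1 + 3*6 = 24
  x = 2: y <= min((15 - 2*2)/1, (15 - 2*2)/2) => y in {0, ..., 5}; best 6*2 + 3*5 = 27
  x = 3: y <= min((15 - 2*3)/1, (15 - 2*3)/2) => y in {0, ..., 4}; best 6*3 + 3*4 = 30
  x = 4: y <= min((15 - 2*4)/1, (15 - 2*4)/2) => y in {0, ..., 3}; best 6*4 + 3*3 = 33
  x = 5: y <= min((15 - 2*5)/1, (15 - 2*5)/2) => y in {0, ..., 2}; best 6*5 + 3*2 = 36
  x = 6: y <= min((15 - 2*6)/1, (15 - 2*6)/2) => y in {0, ..., 1}; best 6*6 + 3*1 = 39
  x = 7: y <= min((15 - 2*7)/1, (15 - 2*7)/2) => y in {0}; best 6*7 + 3*0 = 42
The maximum 6x + 3y = 42 is achieved at x = 7, y = 0.
Check: 2*7 + 1*0 = 14 <= 15 and 2*7 + 2*0 = 14 <= 15.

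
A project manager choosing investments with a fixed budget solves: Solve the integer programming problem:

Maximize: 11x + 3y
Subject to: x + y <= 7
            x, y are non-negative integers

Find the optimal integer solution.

Objective: 11x + 3y, constraint: x + y <= 7
Coefficient of x is 11 >= coefficient of y is 3, so allocate the entire budget to x.
Optimal: x = 7, y = 0, value = 77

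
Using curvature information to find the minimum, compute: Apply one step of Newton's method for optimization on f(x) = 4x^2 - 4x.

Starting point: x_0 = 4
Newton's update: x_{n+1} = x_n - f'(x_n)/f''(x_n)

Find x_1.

f(x) = 4x^2 - 4x
f'(x) = 8x + (-4), f''(x) = 8
Newton step: x_1 = x_0 - f'(x_0)/f''(x_0)
f'(4) = 28
x_1 = 4 - 28/8 = 1/2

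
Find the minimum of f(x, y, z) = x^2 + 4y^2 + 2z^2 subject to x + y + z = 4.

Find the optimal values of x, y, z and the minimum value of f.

Using Lagrange multipliers on f = x^2 + 4y^2 + 2z^2 with constraint x + y + z = 4:
Conditions: 2*1*x = lambda, 2*4*y = lambda, 2*2*z = lambda
So x = lambda/2, y = lambda/8, z = lambda/4
Substituting into constraint: lambda * (7/8) = 4
lambda = 32/7
x = 16/7, y = 4/7, z = 8/7
Minimum value = 64/7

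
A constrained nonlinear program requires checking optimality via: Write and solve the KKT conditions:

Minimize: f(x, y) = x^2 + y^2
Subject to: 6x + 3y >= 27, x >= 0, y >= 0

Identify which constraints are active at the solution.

KKT conditions for min x^2 + y^2 s.t. 6x + 3y >= 27, x >= 0, y >= 0:
Stationarity: 2x = mu*6 + mu_x, 2y = mu*3 + mu_y, with mu, mu_x, mu_y >= 0
Complementary slackness: mu*(6x + 3y - 27) = 0, mu_x*x = 0, mu_y*y = 0
(0, 0) is infeasible (6*0 + 3*0 < 27), so if mu = 0 stationarity would force x = mu_x/2 >= 0, y = mu_y/2 >= 0 with mu_x*x = mu_y*y = 0, i.e. x = y = 0: contradiction. Hence mu > 0 and 6x + 3y = 27 is active.
Try x > 0, y > 0 (so mu_x = mu_y = 0): x = 6*mu/2, y = 3*mu/2
Substitute: 6*(6*mu/2) + 3*(3*mu/2) = 27
  mu*45/2 = 27 => mu = 6/5
x* = 18/5 > 0, y* = 9/5 > 0, consistent with mu_x = mu_y = 0.
f is convex and the constraints are linear, so this KKT point is the global minimum.
f* = 81/5
Active constraints: 6x + 3y >= 27 (holds with equality, mu = 6/5 > 0); x >= 0 and y >= 0 are inactive (mu_x = mu_y = 0).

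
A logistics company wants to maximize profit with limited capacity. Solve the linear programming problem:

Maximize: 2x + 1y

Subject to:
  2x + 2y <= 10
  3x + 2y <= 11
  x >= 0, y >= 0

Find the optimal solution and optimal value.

Feasible vertices: (0, 0), (0, 5), (1, 4), (11/3, 0)
Objective 2x + 1y at each:
  (0, 0): 0
  (0, 5): 5
  (1, 4): 6
  (11/3, 0): 22/3
Maximum is 22/3 at (11/3, 0).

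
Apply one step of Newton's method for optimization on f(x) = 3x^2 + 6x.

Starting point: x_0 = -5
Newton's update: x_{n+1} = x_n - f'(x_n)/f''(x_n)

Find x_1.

f(x) = 3x^2 + 6x
f'(x) = 6x + (6), f''(x) = 6
Newton step: x_1 = x_0 - f'(x_0)/f''(x_0)
f'(-5) = -24
x_1 = -5 - -24/6 = -1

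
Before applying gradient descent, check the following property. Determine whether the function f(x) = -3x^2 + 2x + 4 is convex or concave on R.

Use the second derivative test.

f(x) = -3x^2 + 2x + 4
f'(x) = -6x + 2
f''(x) = -6
Since f''(x) = -6 < 0 for all x, f is concave on R.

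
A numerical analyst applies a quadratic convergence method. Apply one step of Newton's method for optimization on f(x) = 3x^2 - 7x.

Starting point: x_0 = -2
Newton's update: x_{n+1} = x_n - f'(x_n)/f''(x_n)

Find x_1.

f(x) = 3x^2 - 7x
f'(x) = 6x + (-7), f''(x) = 6
Newton step: x_1 = x_0 - f'(x_0)/f''(x_0)
f'(-2) = -19
x_1 = -2 - -19/6 = 7/6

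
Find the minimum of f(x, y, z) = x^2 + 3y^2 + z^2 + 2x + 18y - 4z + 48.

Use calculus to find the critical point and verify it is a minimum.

f(x,y,z) = x^2 + 3y^2 + z^2 + 2x + 18y - 4z + 48
df/dx = 2x + (2) = 0 => x = -1
df/dy = 6y + (18) = 0 => y = -3
df/dz = 2z + (-4) = 0 => z = 2
f(-1,-3,2) = 1*(-1)^2 + 3*(-3)^2 + 1*(2)^2 + 2*(-1) + 18*(-3) + -4*(2) + 48 = 16
Hessian is diagonal with entries 2, 6, 2 > 0, confirmed minimum.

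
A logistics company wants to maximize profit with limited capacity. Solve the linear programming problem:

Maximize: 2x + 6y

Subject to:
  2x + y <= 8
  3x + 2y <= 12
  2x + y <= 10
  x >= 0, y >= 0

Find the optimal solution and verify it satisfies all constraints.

Feasible vertices: (0, 0), (0, 6), (4, 0)
Objective 2x + 6y at each vertex:
  (0, 0): 0
  (0, 6): 36
  (4, 0): 8
Maximum is 36 at (0, 6).
Verify constraints at (x, y) = (0, 6):
  2*0 + 1*6 = 6 <= 8
  3*0 + 2*6 = 12 <= 12 (active)
  2*0 + 1*6 = 6 <= 10
  x = 0 >= 0, y = 6 >= 0. All constraints satisfied.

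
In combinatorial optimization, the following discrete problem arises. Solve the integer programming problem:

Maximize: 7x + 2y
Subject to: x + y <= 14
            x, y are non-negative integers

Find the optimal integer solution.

Objective: 7x + 2y, constraint: x + y <= 14
Coefficient of x is 7 >= coefficient of y is 2, so allocate the entire budget to x.
Optimal: x = 14, y = 0, value = 98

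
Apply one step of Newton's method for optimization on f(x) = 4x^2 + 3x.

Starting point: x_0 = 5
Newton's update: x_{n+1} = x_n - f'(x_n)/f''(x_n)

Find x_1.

f(x) = 4x^2 + 3x
f'(x) = 8x + (3), f''(x) = 8
Newton step: x_1 = x_0 - f'(x_0)/f''(x_0)
f'(5) = 43
x_1 = 5 - 43/8 = -3/8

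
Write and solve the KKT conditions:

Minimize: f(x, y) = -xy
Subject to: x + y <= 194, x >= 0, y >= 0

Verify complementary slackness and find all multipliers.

Problem: min -xy s.t. x + y <= 194 (multiplier lambda), x >= 0 (mu_x), y >= 0 (mu_y)
KKT stationarity: -y + lambda - mu_x = 0, -x + lambda - mu_y = 0, with lambda, mu_x, mu_y >= 0
Complementary slackness: lambda*(x + y - 194) = 0, mu_x*x = 0, mu_y*y = 0
If lambda = 0: y = -mu_x <= 0 and x = -mu_y <= 0 force x = y = 0 with f = 0; but x = y = 97 is feasible with f = -9409 < 0, so this is not the minimum. Hence lambda > 0 and x + y = 194.
Try x > 0, y > 0 (so mu_x = mu_y = 0): y = lambda, x = lambda => x = y = lambda
x + y = 194 => 2*lambda = 194 => lambda = 97
x* = y* = 97 > 0, consistent with mu_x = mu_y = 0.
(Any feasible point with x = 0 or y = 0 has f = 0 > -9409, so the minimum is not on those boundaries.)
min(-xy) = -9409 (i.e. max xy = 9409)
Multipliers: lambda = 97, mu_x = 0, mu_y = 0
Complementary slackness: lambda*(x + y - 194) = 97*(97 + 97 - 194) = 0, mu_x*x = 0*97 = 0, mu_y*y = 0*97 = 0. Satisfied.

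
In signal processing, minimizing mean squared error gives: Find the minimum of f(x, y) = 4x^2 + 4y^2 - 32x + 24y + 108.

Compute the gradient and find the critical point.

f(x,y) = 4x^2 + 4y^2 - 32x + 24y + 108
df/dx = 8x + (-32) = 0  =>  x = 4
df/dy = 8y + (24) = 0  =>  y = -3
f(4, -3) = 4*(4)^2 + 4*(-3)^2 + -32*(4) + 24*(-3) + 108 = 8
Hessian is diagonal with entries 8, 8 > 0, so this is a minimum.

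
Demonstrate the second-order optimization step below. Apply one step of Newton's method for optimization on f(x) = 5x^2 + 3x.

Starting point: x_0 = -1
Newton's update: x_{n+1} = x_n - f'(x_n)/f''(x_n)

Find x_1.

f(x) = 5x^2 + 3x
f'(x) = 10x + (3), f''(x) = 10
Newton step: x_1 = x_0 - f'(x_0)/f''(x_0)
f'(-1) = -7
x_1 = -1 - -7/10 = -3/10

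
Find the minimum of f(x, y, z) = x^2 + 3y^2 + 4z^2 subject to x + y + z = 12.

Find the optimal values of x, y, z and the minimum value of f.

Using Lagrange multipliers on f = x^2 + 3y^2 + 4z^2 with constraint x + y + z = 12:
Conditions: 2*1*x = lambda, 2*3*y = lambda, 2*4*z = lambda
So x = lambda/2, y = lambda/6, z = lambda/8
Substituting into constraint: lambda * (19/24) = 12
lambda = 288/19
x = 144/19, y = 48/19, z = 36/19
Minimum value = 1728/19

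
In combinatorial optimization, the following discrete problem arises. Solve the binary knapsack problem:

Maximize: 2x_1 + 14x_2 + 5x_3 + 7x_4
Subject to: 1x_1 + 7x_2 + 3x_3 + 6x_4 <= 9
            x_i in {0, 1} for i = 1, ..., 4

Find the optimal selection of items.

Items: item 1 (v=2, w=1), item 2 (v=14, w=7), item 3 (v=5, w=3), item 4 (v=7, w=6)
Capacity: 9
Checking all 16 subsets (w = total weight, v = total value):
  {}: w = 0, v = 0
  {1}: w = 1, v = 2
  {2}: w = 7, v = 14
  {3}: w = 3, v = 5
  {4}: w = 6, v = 7
  {1, 2}: w = 8, v = 16
  {1, 3}: w = 4, v = 7
  {1, 4}: w = 7, v = 9
  {2, 3}: w = 10 > 9, infeasible
  {2, 4}: w = 13 > 9, infeasible
  {3, 4}: w = 9, v = 12
  {1, 2, 3}: w = 11 > 9, infeasible
  {1, 2, 4}: w = 14 > 9, infeasible
  {1, 3, 4}: w = 10 > 9, infeasible
  {2, 3, 4}: w = 16 > 9, infeasible
  {1, 2, 3, 4}: w = 17 > 9, infeasible
Best feasible subset: items [1, 2]
Total weight: 8 <= 9, total value: 16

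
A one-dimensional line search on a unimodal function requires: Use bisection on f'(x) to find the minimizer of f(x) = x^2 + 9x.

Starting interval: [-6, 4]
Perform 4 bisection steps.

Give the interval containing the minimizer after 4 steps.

Finding critical point of f(x) = x^2 + 9x using bisection on f'(x) = 2x + 9.
f'(x) = 0 when x = -9/2.
Starting interval: [-6, 4]
Step 1: mid = -1, f'(mid) = 7, new interval = [-6, -1]
Step 2: mid = -7/2, f'(mid) = 2, new interval = [-6, -7/2]
Step 3: mid = -19/4, f'(mid) = -1/2, new interval = [-19/4, -7/2]
Step 4: mid = -33/8, f'(mid) = 3/4, new interval = [-19/4, -33/8]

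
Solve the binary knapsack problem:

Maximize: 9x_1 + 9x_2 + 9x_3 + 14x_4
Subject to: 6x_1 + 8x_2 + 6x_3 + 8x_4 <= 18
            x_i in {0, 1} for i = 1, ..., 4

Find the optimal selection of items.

Items: item 1 (v=9, w=6), item 2 (v=9, w=8), item 3 (v=9, w=6), item 4 (v=14, w=8)
Capacity: 18
Checking all 16 subsets (w = total weight, v = total value):
  {}: w = 0, v = 0
  {1}: w = 6, v = 9
  {2}: w = 8, v = 9
  {3}: w = 6, v = 9
  {4}: w = 8, v = 14
  {1, 2}: w = 14, v = 18
  {1, 3}: w = 12, v = 18
  {1, 4}: w = 14, v = 23
  {2, 3}: w = 14, v = 18
  {2, 4}: w = 16, v = 23
  {3, 4}: w = 14, v = 23
  {1, 2, 3}: w = 20 > 18, infeasible
  {1, 2, 4}: w = 22 > 18, infeasible
  {1, 3, 4}: w = 20 > 18, infeasible
  {2, 3, 4}: w = 22 > 18, infeasible
  {1, 2, 3, 4}: w = 28 > 18, infeasible
Best feasible subset: items [1, 4]
(The same value 23 is also attained by {2, 4}, {3, 4}.)
Total weight: 14 <= 18, total value: 23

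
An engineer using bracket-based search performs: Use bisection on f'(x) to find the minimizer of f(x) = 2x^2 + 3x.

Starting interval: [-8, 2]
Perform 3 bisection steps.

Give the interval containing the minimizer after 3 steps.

Finding critical point of f(x) = 2x^2 + 3x using bisection on f'(x) = 4x + 3.
f'(x) = 0 when x = -3/4.
Starting interval: [-8, 2]
Step 1: mid = -3, f'(mid) = -9, new interval = [-3, 2]
Step 2: mid = -1/2, f'(mid) = 1, new interval = [-3, -1/2]
Step 3: mid = -7/4, f'(mid) = -4, new interval = [-7/4, -1/2]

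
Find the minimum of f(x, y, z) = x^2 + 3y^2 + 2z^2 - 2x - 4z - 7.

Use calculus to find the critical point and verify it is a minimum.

f(x,y,z) = x^2 + 3y^2 + 2z^2 - 2x - 4z - 7
df/dx = 2x + (-2) = 0 => x = 1
df/dy = 6y + (0) = 0 => y = 0
df/dz = 4z + (-4) = 0 => z = 1
f(1,0,1) = 1*(1)^2 + 3*(0)^2 + 2*(1)^2 + -2*(1) + -4*(1) + -7 = -10
Hessian is diagonal with entries 2, 6, 4 > 0, confirmed minimum.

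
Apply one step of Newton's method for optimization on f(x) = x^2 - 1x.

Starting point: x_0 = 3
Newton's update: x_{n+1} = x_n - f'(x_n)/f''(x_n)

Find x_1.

f(x) = x^2 - 1x
f'(x) = 2x + (-1), f''(x) = 2
Newton step: x_1 = x_0 - f'(x_0)/f''(x_0)
f'(3) = 5
x_1 = 3 - 5/2 = 1/2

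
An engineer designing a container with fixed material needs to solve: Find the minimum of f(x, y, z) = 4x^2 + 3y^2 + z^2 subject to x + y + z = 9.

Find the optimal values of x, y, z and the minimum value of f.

Using Lagrange multipliers on f = 4x^2 + 3y^2 + z^2 with constraint x + y + z = 9:
Conditions: 2*4*x = lambda, 2*3*y = lambda, 2*1*z = lambda
So x = lambda/8, y = lambda/6, z = lambda/2
Substituting into constraint: lambda * (19/24) = 9
lambda = 216/19
x = 27/19, y = 36/19, z = 108/19
Minimum value = 972/19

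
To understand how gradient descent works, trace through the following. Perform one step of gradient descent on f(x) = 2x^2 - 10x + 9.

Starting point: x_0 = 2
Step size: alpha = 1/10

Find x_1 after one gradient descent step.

f(x) = 2x^2 - 10x + 9
f'(x) = 4x - 10
f'(2) = 4*2 + (-10) = -2
x_1 = x_0 - alpha * f'(x_0) = 2 - 1/10 * -2 = 11/5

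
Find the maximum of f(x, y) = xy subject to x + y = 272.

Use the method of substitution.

Substitute y = 272 - x into f(x,y) = xy:
g(x) = x(272 - x) = 272x - x^2
g'(x) = 272 - 2x = 0  =>  x = 136
y = 272 - 136 = 136
Maximum value = 136 * 136 = 18496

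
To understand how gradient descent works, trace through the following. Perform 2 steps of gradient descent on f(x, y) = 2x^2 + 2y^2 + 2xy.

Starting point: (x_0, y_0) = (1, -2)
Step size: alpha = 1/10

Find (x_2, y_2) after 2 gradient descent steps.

f(x,y) = 2x^2 + 2y^2 + 2xy
grad_x = 4x + 2y, grad_y = 4y + 2x
Step 1: grad = (0, -6), (1, -7/5)
Step 2: grad = (6/5, -18/5), (22/25, -26/25)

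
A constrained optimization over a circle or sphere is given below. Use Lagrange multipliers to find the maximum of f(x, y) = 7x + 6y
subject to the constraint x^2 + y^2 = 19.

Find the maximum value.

Set up Lagrange conditions: grad f = lambda * grad g
  7 = 2*lambda*x
  6 = 2*lambda*y
From these: x/y = 7/6, so x = 7t, y = 6t for some t.
Substitute into constraint: (7t)^2 + (6t)^2 = 19
  t^2 * 85 = 19
  t = sqrt(19/85)
Maximum = 7*x + 6*y = (7^2 + 6^2)*t = 85 * sqrt(19/85) = sqrt(1615)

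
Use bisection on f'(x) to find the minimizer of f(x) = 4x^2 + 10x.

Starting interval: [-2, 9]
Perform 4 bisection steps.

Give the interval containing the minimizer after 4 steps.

Finding critical point of f(x) = 4x^2 + 10x using bisection on f'(x) = 8x + 10.
f'(x) = 0 when x = -5/4.
Starting interval: [-2, 9]
Step 1: mid = 7/2, f'(mid) = 38, new interval = [-2, 7/2]
Step 2: mid = 3/4, f'(mid) = 16, new interval = [-2, 3/4]
Step 3: mid = -5/8, f'(mid) = 5, new interval = [-2, -5/8]
Step 4: mid = -21/16, f'(mid) = -1/2, new interval = [-21/16, -5/8]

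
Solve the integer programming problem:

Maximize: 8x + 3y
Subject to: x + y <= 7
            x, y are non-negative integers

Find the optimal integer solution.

Objective: 8x + 3y, constraint: x + y <= 7
Coefficient of x is 8 >= coefficient of y is 3, so allocate the entire budget to x.
Optimal: x = 7, y = 0, value = 56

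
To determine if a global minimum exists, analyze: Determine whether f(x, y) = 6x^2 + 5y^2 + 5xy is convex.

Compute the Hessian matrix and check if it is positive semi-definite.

f(x,y) = 6x^2 + 5y^2 + 5xy
Hessian H = [[12, 5], [5, 10]]
trace(H) = 22, det(H) = 95
Eigenvalues: (22 +/- sqrt(104)) / 2 = 16.1, 5.901
Since both eigenvalues > 0, f is convex.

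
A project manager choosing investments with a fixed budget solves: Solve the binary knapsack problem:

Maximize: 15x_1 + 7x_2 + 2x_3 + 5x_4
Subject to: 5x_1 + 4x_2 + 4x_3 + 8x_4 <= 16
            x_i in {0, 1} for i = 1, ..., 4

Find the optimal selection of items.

Items: item 1 (v=15, w=5), item 2 (v=7, w=4), item 3 (v=2, w=4), item 4 (v=5, w=8)
Capacity: 16
Checking all 16 subsets (w = total weight, v = total value):
  {}: w = 0, v = 0
  {1}: w = 5, v = 15
  {2}: w = 4, v = 7
  {3}: w = 4, v = 2
  {4}: w = 8, v = 5
  {1, 2}: w = 9, v = 22
  {1, 3}: w = 9, v = 17
  {1, 4}: w = 13, v = 20
  {2, 3}: w = 8, v = 9
  {2, 4}: w = 12, v = 12
  {3, 4}: w = 12, v = 7
  {1, 2, 3}: w = 13, v = 24
  {1, 2, 4}: w = 17 > 16, infeasible
  {1, 3, 4}: w = 17 > 16, infeasible
  {2, 3, 4}: w = 16, v = 14
  {1, 2, 3, 4}: w = 21 > 16, infeasible
Best feasible subset: items [1, 2, 3]
Total weight: 13 <= 16, total value: 24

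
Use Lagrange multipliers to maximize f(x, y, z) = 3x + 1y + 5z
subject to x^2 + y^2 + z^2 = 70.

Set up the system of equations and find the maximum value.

Lagrange conditions: 3 = 2*lambda*x, 1 = 2*lambda*y, 5 = 2*lambda*z
So x:3 = y:1 = z:5, i.e. x = 3t, y = 1t, z = 5t
Constraint: t^2*(3^2 + 1^2 + 5^2) = 70
  t^2 * 35 = 70  =>  t = sqrt(2)
Maximum = 3*3t + 1*1t + 5*5t = 35*sqrt(2) = sqrt(2450)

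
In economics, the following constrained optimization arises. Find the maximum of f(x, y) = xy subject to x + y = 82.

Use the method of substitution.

Substitute y = 82 - x into f(x,y) = xy:
g(x) = x(82 - x) = 82x - x^2
g'(x) = 82 - 2x = 0  =>  x = 41
y = 82 - 41 = 41
Maximum value = 41 * 41 = 1681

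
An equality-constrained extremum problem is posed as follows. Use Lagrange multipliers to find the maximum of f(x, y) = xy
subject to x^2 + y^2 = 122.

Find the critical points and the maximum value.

Lagrange conditions: y = 2*lambda*x and x = 2*lambda*y
If x = 0 then y = 0, violating the constraint, so x, y != 0.
Dividing: y/x = x/y => x^2 = y^2 => y = x or y = -x
Constraint: 2x^2 = 122 => x^2 = 61 => x = +/-sqrt(61)
Critical points: (sqrt(61), sqrt(61)), (-sqrt(61), -sqrt(61)), (sqrt(61), -sqrt(61)), (-sqrt(61), sqrt(61))
  y = x:  xy = x^2 = 61  at (sqrt(61), sqrt(61)) and (-sqrt(61), -sqrt(61))
  y = -x: xy = -x^2 = -61 at (sqrt(61), -sqrt(61)) and (-sqrt(61), sqrt(61))
Maximum xy = 61 at (sqrt(61), sqrt(61)) and (-sqrt(61), -sqrt(61))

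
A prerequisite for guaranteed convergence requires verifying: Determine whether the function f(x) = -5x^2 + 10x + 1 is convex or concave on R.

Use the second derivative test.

f(x) = -5x^2 + 10x + 1
f'(x) = -10x + 10
f''(x) = -10
Since f''(x) = -10 < 0 for all x, f is concave on R.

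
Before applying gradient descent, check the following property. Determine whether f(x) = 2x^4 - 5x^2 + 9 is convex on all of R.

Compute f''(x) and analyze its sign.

f(x) = 2x^4 - 5x^2 + 9
f'(x) = 8x^3 + -10x
f''(x) = 24x^2 + -10
f''(0) = -10 < 0, so not convex near x = 0
Therefore, f is not globally convex on R.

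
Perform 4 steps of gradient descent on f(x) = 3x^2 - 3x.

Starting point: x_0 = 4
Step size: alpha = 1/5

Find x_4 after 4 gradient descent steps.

f(x) = 3x^2 - 3x, f'(x) = 6x + (-3)
Step 1: f'(4) = 21, x_1 = 4 - 1/5 * 21 = -1/5
Step 2: f'(-1/5) = -21/5, x_2 = -1/5 - 1/5 * -21/5 = 16/25
Step 3: f'(16/25) = 21/25, x_3 = 16/25 - 1/5 * 21/25 = 59/125
Step 4: f'(59/125) = -21/125, x_4 = 59/125 - 1/5 * -21/125 = 316/625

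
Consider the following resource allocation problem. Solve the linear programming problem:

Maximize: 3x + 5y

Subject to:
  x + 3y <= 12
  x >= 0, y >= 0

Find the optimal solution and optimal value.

The feasible region has vertices at [(0, 0), (12, 0), (0, 4)].
Checking objective 3x + 5y at each vertex:
  (0, 0): 3*0 + 5*0 = 0
  (12, 0): 3*12 + 5*0 = 36
  (0, 4): 3*0 + 5*4 = 20
Maximum is 36 at (12, 0).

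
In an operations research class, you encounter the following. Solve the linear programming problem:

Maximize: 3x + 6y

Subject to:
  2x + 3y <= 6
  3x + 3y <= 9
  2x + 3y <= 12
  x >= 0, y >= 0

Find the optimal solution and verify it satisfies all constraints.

Feasible vertices: (0, 0), (0, 2), (3, 0)
Objective 3x + 6y at each vertex:
  (0, 0): 0
  (0, 2): 12
  (3, 0): 9
Maximum is 12 at (0, 2).
Verify constraints at (x, y) = (0, 2):
  2*0 + 3*2 = 6 <= 6 (active)
  3*0 + 3*2 = 6 <= 9
  2*0 + 3*2 = 6 <= 12
  x = 0 >= 0, y = 2 >= 0. All constraints satisfied.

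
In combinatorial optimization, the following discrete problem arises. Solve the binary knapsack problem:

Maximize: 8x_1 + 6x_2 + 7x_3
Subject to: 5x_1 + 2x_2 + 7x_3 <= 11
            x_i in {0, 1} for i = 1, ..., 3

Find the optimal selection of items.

Items: item 1 (v=8, w=5), item 2 (v=6, w=2), item 3 (v=7, w=7)
Capacity: 11
Checking all 8 subsets (w = total weight, v = total value):
  {}: w = 0, v = 0
  {1}: w = 5, v = 8
  {2}: w = 2, v = 6
  {3}: w = 7, v = 7
  {1, 2}: w = 7, v = 14
  {1, 3}: w = 12 > 11, infeasible
  {2, 3}: w = 9, v = 13
  {1, 2, 3}: w = 14 > 11, infeasible
Best feasible subset: items [1, 2]
Total weight: 7 <= 11, total value: 14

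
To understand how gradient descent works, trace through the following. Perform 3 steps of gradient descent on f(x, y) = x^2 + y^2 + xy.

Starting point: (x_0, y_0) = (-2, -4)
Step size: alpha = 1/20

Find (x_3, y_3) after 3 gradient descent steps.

f(x,y) = x^2 + y^2 + xy
grad_x = 2x + 1y, grad_y = 2y + 1x
Step 1: grad = (-8, -10), (-8/5, -7/2)
Step 2: grad = (-67/10, -43/5), (-253/200, -307/100)
Step 3: grad = (-28/5, -1481/200), (-197/200, -10799/4000)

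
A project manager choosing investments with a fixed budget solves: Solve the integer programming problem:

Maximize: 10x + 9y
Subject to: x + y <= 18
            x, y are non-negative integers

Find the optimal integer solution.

Objective: 10x + 9y, constraint: x + y <= 18
Coefficient of x is 10 >= coefficient of y is 9, so allocate the entire budget to x.
Optimal: x = 18, y = 0, value = 180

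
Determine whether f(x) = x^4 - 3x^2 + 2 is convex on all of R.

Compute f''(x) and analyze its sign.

f(x) = x^4 - 3x^2 + 2
f'(x) = 4x^3 + -6x
f''(x) = 12x^2 + -6
f''(0) = -6 < 0, so not convex near x = 0
Therefore, f is not globally convex on R.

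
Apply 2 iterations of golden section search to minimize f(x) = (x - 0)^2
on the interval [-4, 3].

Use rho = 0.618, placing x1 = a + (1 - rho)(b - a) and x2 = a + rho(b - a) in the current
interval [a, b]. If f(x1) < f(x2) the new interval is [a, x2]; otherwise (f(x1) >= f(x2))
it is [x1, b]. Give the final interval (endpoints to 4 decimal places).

Golden section search for min of f(x) = (x - 0)^2 on [-4, 3].
Each step: x1 = a + (1 - rho)(b - a), x2 = a + rho(b - a); if f(x1) < f(x2) keep [a, x2], otherwise keep [x1, b].
Step 1: [-4.0000, 3.0000], x1=-1.3260 (f=1.7583), x2=0.3260 (f=0.1063); f(x1) > f(x2) => keep [-1.3260, 3.0000]
Step 2: [-1.3260, 3.0000], x1=0.3265 (f=0.1066), x2=1.3475 (f=1.8157); f(x1) < f(x2) => keep [-1.3260, 1.3475]
Final interval: [-1.3260, 1.3475]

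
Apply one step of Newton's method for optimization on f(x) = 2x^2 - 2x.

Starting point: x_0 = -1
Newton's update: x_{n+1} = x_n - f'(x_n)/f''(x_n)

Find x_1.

f(x) = 2x^2 - 2x
f'(x) = 4x + (-2), f''(x) = 4
Newton step: x_1 = x_0 - f'(x_0)/f''(x_0)
f'(-1) = -6
x_1 = -1 - -6/4 = 1/2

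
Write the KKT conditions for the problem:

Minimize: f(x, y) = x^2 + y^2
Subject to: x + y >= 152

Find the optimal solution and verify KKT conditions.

KKT conditions for min x^2 + y^2 s.t. x + y >= 152:
Stationarity: 2x = mu, 2y = mu
So x = y = mu/2.
Complementary slackness: mu*(x + y - 152) = 0
Primal feasibility: x + y >= 152; dual feasibility: mu >= 0
If mu = 0 then x = y = 0, but 0 + 0 < 152 is infeasible, so the constraint is active.
Constraint active: x + y = 2*(mu/2) = 152 => mu = 152
x = y = 76, f = 11552
Verify: stationarity 2*76 = 152 = mu; primal 76 + 76 = 152 >= 152; dual mu = 152 >= 0; complementary slackness 152*(152 - 152) = 0. All KKT conditions hold.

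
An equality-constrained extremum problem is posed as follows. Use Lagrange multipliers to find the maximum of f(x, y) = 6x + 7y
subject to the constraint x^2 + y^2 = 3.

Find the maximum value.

Set up Lagrange conditions: grad f = lambda * grad g
  6 = 2*lambda*x
  7 = 2*lambda*y
From these: x/y = 6/7, so x = 6t, y = 7t for some t.
Substitute into constraint: (6t)^2 + (7t)^2 = 3
  t^2 * 85 = 3
  t = sqrt(3/85)
Maximum = 6*x + 7*y = (6^2 + 7^2)*t = 85 * sqrt(3/85) = sqrt(255)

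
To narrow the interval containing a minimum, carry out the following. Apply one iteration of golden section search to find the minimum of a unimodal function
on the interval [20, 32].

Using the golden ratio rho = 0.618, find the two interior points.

Golden section search on [20, 32].
Golden ratio rho = 0.618 (approx).
Interior points:
  x_1 = 20 + (1-0.618)*12 = 24.5840
  x_2 = 20 + 0.618*12 = 27.4160
Compare f(x_1) and f(x_2) to determine which subinterval to keep.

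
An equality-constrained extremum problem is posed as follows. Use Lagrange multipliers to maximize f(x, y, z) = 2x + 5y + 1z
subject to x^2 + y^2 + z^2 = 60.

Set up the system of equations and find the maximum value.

Lagrange conditions: 2 = 2*lambda*x, 5 = 2*lambda*y, 1 = 2*lambda*z
So x:2 = y:5 = z:1, i.e. x = 2t, y = 5t, z = 1t
Constraint: t^2*(2^2 + 5^2 + 1^2) = 60
  t^2 * 30 = 60  =>  t = sqrt(2)
Maximum = 2*2t + 5*5t + 1*1t = 30*sqrt(2) = sqrt(1800)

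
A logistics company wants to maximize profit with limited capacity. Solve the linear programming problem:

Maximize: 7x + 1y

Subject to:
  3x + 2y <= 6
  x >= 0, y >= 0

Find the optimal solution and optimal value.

The feasible region has vertices at [(0, 0), (2, 0), (0, 3)].
Checking objective 7x + 1y at each vertex:
  (0, 0): 7*0 + 1*0 = 0
  (2, 0): 7*2 + 1*0 = 14
  (0, 3): 7*0 + 1*3 = 3
Maximum is 14 at (2, 0).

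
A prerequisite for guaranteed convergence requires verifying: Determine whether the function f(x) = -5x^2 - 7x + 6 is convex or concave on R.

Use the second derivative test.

f(x) = -5x^2 - 7x + 6
f'(x) = -10x - 7
f''(x) = -10
Since f''(x) = -10 < 0 for all x, f is concave on R.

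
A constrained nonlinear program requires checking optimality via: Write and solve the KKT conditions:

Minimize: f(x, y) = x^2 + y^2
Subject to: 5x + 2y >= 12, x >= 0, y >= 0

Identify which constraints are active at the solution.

KKT conditions for min x^2 + y^2 s.t. 5x + 2y >= 12, x >= 0, y >= 0:
Stationarity: 2x = mu*5 + mu_x, 2y = mu*2 + mu_y, with mu, mu_x, mu_y >= 0
Complementary slackness: mu*(5x + 2y - 12) = 0, mu_x*x = 0, mu_y*y = 0
(0, 0) is infeasible (5*0 + 2*0 < 12), so if mu = 0 stationarity would force x = mu_x/2 >= 0, y = mu_y/2 >= 0 with mu_x*x = mu_y*y = 0, i.e. x = y = 0: contradiction. Hence mu > 0 and 5x + 2y = 12 is active.
Try x > 0, y > 0 (so mu_x = mu_y = 0): x = 5*mu/2, y = 2*mu/2
Substitute: 5*(5*mu/2) + 2*(2*mu/2) = 12
  mu*29/2 = 12 => mu = 24/29
x* = 60/29 > 0, y* = 24/29 > 0, consistent with mu_x = mu_y = 0.
f is convex and the constraints are linear, so this KKT point is the global minimum.
f* = 144/29
Active constraints: 5x + 2y >= 12 (holds with equality, mu = 24/29 > 0); x >= 0 and y >= 0 are inactive (mu_x = mu_y = 0).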